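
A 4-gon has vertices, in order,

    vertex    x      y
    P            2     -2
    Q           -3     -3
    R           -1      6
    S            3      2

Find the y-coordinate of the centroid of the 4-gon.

Apply the shoelace (surveyor's) formula. First the cross-terms c_i = x_i·y_{i+1} − x_{i+1}·y_i:
  -12, -21, -20, -10  ⇒  2A = -63, A = -31.5.
Then Σ (y_i + y_{i+1})·c_i = -163, so ȳ = -163 / (6·(-31.5)) = 163/189.

163/189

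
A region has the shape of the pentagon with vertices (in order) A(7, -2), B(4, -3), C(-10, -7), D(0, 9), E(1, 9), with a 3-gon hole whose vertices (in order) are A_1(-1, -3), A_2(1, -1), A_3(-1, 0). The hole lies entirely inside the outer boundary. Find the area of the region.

114.5

Outer boundary:
Σ = (-13) + (-58) + (-90) + (-9) + (-65) = -235
Area = |Σ|/2 = 117.5.
Hole:
Apply the shoelace formula: 2A = Σ (x_i·y_{i+1} − x_{i+1}·y_i), indices taken mod 3.
Σ = (4) + (-1) + (3) = 6
Area = |Σ|/2 = 3.
Net area = 117.5 − 3 = 114.5.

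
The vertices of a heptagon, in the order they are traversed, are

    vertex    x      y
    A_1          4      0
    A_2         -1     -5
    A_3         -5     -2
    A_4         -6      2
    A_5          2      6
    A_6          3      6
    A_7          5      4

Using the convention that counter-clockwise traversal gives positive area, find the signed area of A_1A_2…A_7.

-72.5

Cross-terms: -20, -23, -22, -40, -6, -18, -16  ⇒  Σ = -145
Signed area = Σ/2 = -72.5 (negative ⇒ clockwise traversal).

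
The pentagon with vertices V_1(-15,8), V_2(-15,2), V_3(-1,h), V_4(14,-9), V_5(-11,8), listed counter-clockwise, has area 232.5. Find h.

-11

The doubled signed area Σ (x_i y_{i+1} − x_{i+1} y_i) is linear in h.
With h=0 it equals 146; the coefficient of h is -29 (from the two edges through V_3).
So -29·h + 146 = 2·232.5 = 465 ⇒ h = -11.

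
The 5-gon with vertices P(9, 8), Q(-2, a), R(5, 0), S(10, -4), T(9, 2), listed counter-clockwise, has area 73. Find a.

10

Write out the shoelace sum; only the two edges meeting at Q involve a:
2·Area = [(9·a − (-2)·8) + ((-2)·0 − 5·a)] + 90
       = 4·a + 106 = 146
⇒ a = 10.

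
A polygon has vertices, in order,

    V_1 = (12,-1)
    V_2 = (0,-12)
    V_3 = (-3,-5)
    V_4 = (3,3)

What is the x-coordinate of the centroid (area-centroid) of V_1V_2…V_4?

Apply the surveyor's formula. First the cross-terms c_i = x_i·y_{i+1} − x_{i+1}·y_i:
  -144, -36, 6, -39  ⇒  2A = -213, A = -106.5.
Then Σ (x_i + x_{i+1})·c_i = -2205, so x̄ = -2205 / (6·(-106.5)) = 245/71.

245/71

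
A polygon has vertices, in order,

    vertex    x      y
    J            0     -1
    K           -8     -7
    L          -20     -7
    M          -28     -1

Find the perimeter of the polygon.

60

|JK| = √((-8)² + (-6)²) = √100 = 10
|KL| = √((-12)² + (0)²) = √144 = 12
|LM| = √((-8)² + (6)²) = √100 = 10
|MJ| = √((28)² + (0)²) = √784 = 28
Perimeter = 10 + 12 + 10 + 28 = 60.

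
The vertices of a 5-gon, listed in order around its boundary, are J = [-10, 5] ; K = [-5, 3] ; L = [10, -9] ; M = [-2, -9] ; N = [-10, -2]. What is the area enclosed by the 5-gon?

Apply Gauss's area formula: 2A = Σ (x_i·y_{i+1} − x_{i+1}·y_i), indices taken mod 5.
J→K: (-10)(3) − (-5)(5) = -5
K→L: (-5)(-9) − (10)(3) = 15
L→M: (10)(-9) − (-2)(-9) = -108
M→N: (-2)(-2) − (-10)(-9) = -86
N→J: (-10)(5) − (-10)(-2) = -70
Σ = -254
Area = |Σ|/2 = 127.

127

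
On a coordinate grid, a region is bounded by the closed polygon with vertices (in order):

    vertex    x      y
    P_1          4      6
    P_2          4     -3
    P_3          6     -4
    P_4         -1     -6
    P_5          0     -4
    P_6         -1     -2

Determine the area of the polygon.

Apply Gauss's area formula: 2A = Σ (x_i·y_{i+1} − x_{i+1}·y_i), indices taken mod 6.
Σ = (-36) + (2) + (-40) + (4) + (-4) + (2) = -72
Area = |Σ|/2 = 36.

36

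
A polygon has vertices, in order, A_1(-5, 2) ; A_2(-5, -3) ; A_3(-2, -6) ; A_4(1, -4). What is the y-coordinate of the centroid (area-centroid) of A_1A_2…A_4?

Apply the surveyor's formula. First the cross-terms c_i = x_i·y_{i+1} − x_{i+1}·y_i:
  25, 24, 14, -18  ⇒  2A = 45, A = 22.5.
Then Σ (y_i + y_{i+1})·c_i = -345, so ȳ = -345 / (6·22.5) = -23/9.

-23/9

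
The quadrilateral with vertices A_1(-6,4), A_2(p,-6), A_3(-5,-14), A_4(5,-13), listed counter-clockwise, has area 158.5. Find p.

-13

The doubled signed area Σ (x_i y_{i+1} − x_{i+1} y_i) is linear in p.
With p=0 it equals 83; the coefficient of p is -18 (from the two edges through A_2).
So -18·p + 83 = 2·158.5 = 317 ⇒ p = -13.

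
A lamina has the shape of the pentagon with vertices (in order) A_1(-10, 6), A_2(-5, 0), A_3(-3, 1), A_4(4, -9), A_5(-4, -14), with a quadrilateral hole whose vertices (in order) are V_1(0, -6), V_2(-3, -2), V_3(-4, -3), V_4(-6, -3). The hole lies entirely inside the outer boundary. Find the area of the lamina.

Outer boundary:
Apply the shoelace (surveyor's) formula: 2A = Σ (x_i·y_{i+1} − x_{i+1}·y_i), indices taken mod 5.
Σ = (30) + (-5) + (23) + (-92) + (-164) = -208
Area = |Σ|/2 = 104.
Hole:
Cross-terms: -18, 1, -6, 36  ⇒  Σ = 13
Area = |Σ|/2 = 6.5.
Net area = 104 − 6.5 = 97.5.

97.5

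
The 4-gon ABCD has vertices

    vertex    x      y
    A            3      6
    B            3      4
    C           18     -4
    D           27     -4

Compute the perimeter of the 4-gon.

54

|AB| = √((0)² + (-2)²) = √4 = 2
|BC| = √((15)² + (-8)²) = √289 = 17
|CD| = √((9)² + (0)²) = √81 = 9
|DA| = √((-24)² + (10)²) = √676 = 26
Perimeter = 2 + 17 + 9 + 26 = 54.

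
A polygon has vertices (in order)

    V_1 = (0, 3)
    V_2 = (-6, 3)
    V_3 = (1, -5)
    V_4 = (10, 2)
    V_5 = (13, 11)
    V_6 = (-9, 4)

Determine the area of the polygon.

152.5

Apply the surveyor's formula: 2A = Σ (x_i·y_{i+1} − x_{i+1}·y_i), indices taken mod 6.
Σ = (18) + (27) + (52) + (84) + (151) + (-27) = 305
Area = |Σ|/2 = 152.5.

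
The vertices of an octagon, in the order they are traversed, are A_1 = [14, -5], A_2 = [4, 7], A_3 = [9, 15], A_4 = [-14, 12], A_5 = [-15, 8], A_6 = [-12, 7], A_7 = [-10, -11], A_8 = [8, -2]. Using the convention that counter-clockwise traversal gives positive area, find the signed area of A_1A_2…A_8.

395

Cross-terms: 118, -3, 318, 68, -9, 202, 108, -12  ⇒  Σ = 790
Signed area = Σ/2 = 395 (positive ⇒ counter-clockwise traversal).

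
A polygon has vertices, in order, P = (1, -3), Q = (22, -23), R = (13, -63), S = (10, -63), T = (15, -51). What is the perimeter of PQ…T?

136

|PQ| = √((21)² + (-20)²) = √841 = 29
|QR| = √((-9)² + (-40)²) = √1681 = 41
|RS| = √((-3)² + (0)²) = √9 = 3
|ST| = √((5)² + (12)²) = √169 = 13
|TP| = √((-14)² + (48)²) = √2500 = 50
Perimeter = 29 + 41 + 3 + 13 + 50 = 136.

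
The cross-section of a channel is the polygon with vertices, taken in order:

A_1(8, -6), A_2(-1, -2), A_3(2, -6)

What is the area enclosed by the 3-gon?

A_1→A_2: (8)(-2) − (-1)(-6) = -22
A_2→A_3: (-1)(-6) − (2)(-2) = 10
A_3→A_1: (2)(-6) − (8)(-6) = 36
Σ = 24
Area = |Σ|/2 = 12.

12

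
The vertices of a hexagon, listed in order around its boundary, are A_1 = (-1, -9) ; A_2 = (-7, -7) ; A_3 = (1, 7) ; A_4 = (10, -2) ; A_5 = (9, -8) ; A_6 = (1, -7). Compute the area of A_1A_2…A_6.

Σ = (-56) + (-42) + (-72) + (-62) + (-55) + (-16) = -303
Area = |Σ|/2 = 151.5.

151.5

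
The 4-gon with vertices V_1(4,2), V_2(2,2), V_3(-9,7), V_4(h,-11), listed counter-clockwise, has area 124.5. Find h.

-14

The doubled signed area Σ (x_i y_{i+1} − x_{i+1} y_i) is linear in h.
With h=0 it equals 179; the coefficient of h is -5 (from the two edges through V_4).
So -5·h + 179 = 2·124.5 = 249 ⇒ h = -14.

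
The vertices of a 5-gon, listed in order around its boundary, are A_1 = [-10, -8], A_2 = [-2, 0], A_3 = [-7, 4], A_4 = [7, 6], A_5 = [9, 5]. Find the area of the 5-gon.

67.5

Apply the surveyor's formula: 2A = Σ (x_i·y_{i+1} − x_{i+1}·y_i), indices taken mod 5.
Cross-terms: -16, -8, -70, -19, -22  ⇒  Σ = -135
Area = |Σ|/2 = 67.5.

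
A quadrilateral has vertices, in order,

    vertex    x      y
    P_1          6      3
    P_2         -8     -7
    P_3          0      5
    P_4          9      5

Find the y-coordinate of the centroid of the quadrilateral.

161/159

Apply Gauss's area formula. First the cross-terms c_i = x_i·y_{i+1} − x_{i+1}·y_i:
  -18, -40, -45, -3  ⇒  2A = -106, A = -53.
Then Σ (y_i + y_{i+1})·c_i = -322, so ȳ = -322 / (6·(-53)) = 161/159.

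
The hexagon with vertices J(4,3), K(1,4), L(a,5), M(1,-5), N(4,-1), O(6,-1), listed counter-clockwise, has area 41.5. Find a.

The doubled signed area Σ (x_i y_{i+1} − x_{i+1} y_i) is linear in a.
With a=0 it equals 56; the coefficient of a is -9 (from the two edges through L).
So -9·a + 56 = 2·41.5 = 83 ⇒ a = -3.

-3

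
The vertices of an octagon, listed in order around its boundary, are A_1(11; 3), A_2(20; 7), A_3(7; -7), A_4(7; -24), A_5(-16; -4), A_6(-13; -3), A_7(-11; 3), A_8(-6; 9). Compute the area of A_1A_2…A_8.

Σ = (17) + (-189) + (-119) + (-412) + (-4) + (-72) + (-81) + (-117) = -977
Area = |Σ|/2 = 488.5.

488.5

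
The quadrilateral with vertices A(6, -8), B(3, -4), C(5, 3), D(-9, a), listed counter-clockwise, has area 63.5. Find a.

The doubled signed area Σ (x_i y_{i+1} − x_{i+1} y_i) is linear in a.
With a=0 it equals 128; the coefficient of a is -1 (from the two edges through D).
So -1·a + 128 = 2·63.5 = 127 ⇒ a = 1.

1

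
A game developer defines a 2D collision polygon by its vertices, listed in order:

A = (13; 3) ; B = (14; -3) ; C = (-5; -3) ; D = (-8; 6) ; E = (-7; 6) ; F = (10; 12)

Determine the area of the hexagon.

234

Apply the shoelace formula: 2A = Σ (x_i·y_{i+1} − x_{i+1}·y_i), indices taken mod 6.
Σ = (-81) + (-57) + (-54) + (-6) + (-144) + (-126) = -468
Area = |Σ|/2 = 234.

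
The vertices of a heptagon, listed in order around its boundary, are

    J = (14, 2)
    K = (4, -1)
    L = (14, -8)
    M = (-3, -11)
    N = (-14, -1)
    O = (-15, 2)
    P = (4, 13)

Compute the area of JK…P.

Apply the surveyor's formula: 2A = Σ (x_i·y_{i+1} − x_{i+1}·y_i), indices taken mod 7.
Σ = (-22) + (-18) + (-178) + (-151) + (-43) + (-203) + (-174) = -789
Area = |Σ|/2 = 394.5.

394.5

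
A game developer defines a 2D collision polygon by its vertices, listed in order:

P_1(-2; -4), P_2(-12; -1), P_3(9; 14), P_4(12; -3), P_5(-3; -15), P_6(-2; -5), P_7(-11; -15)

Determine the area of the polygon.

Cross-terms: -46, -159, -195, -189, -15, -25, 14  ⇒  Σ = -615
Area = |Σ|/2 = 307.5.

307.5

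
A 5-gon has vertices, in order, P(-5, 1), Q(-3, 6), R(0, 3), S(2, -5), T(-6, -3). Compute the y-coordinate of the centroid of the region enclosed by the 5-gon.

-8/33

Apply the shoelace formula. First the cross-terms c_i = x_i·y_{i+1} − x_{i+1}·y_i:
  -27, -9, -6, -36, -21  ⇒  2A = -99, A = -49.5.
Then Σ (y_i + y_{i+1})·c_i = 72, so ȳ = 72 / (6·(-49.5)) = -8/33.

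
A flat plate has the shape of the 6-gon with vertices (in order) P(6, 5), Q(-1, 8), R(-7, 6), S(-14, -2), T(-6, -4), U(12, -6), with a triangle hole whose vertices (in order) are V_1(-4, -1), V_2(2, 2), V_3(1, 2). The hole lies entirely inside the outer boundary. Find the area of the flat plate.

211

Outer boundary:
Apply Gauss's area formula: 2A = Σ (x_i·y_{i+1} − x_{i+1}·y_i), indices taken mod 6.
Cross-terms: 53, 50, 98, 44, 84, 96  ⇒  Σ = 425
Area = |Σ|/2 = 212.5.
Hole:
Apply the shoelace (surveyor's) formula: 2A = Σ (x_i·y_{i+1} − x_{i+1}·y_i), indices taken mod 3.
V_1→V_2: (-4)(2) − (2)(-1) = -6
V_2→V_3: (2)(2) − (1)(2) = 2
V_3→V_1: (1)(-1) − (-4)(2) = 7
Σ = 3
Area = |Σ|/2 = 1.5.
Net area = 212.5 − 1.5 = 211.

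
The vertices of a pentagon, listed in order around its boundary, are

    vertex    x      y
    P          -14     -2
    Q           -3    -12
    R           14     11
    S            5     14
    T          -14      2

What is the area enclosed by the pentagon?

Apply the shoelace (surveyor's) formula: 2A = Σ (x_i·y_{i+1} − x_{i+1}·y_i), indices taken mod 5.
Σ = (162) + (135) + (141) + (206) + (56) = 700
Area = |Σ|/2 = 350.

350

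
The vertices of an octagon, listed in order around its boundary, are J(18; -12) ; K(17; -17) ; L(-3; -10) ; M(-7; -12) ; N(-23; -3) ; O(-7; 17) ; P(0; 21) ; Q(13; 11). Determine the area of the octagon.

Apply Gauss's area formula: 2A = Σ (x_i·y_{i+1} − x_{i+1}·y_i), indices taken mod 8.
Cross-terms: -102, -221, -34, -255, -412, -147, -273, -354  ⇒  Σ = -1798
Area = |Σ|/2 = 899.

899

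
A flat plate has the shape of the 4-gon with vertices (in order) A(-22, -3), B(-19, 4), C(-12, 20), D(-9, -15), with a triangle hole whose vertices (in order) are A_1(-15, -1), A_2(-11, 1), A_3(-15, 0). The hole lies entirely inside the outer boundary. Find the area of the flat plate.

Outer boundary:
Apply the shoelace (surveyor's) formula: 2A = Σ (x_i·y_{i+1} − x_{i+1}·y_i), indices taken mod 4.
Cross-terms: -145, -332, 360, -303  ⇒  Σ = -420
Area = |Σ|/2 = 210.
Hole:
Apply the shoelace (surveyor's) formula: 2A = Σ (x_i·y_{i+1} − x_{i+1}·y_i), indices taken mod 3.
Cross-terms: -26, 15, 15  ⇒  Σ = 4
Area = |Σ|/2 = 2.
Net area = 210 − 2 = 208.

208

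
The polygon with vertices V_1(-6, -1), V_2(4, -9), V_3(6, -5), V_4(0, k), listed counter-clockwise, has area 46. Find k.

0

Write out the shoelace sum; only the two edges meeting at V_4 involve k:
2·Area = [(6·k − 0·(-5)) + (0·(-1) − (-6)·k)] + 92
       = 12·k + 92 = 92
⇒ k = 0.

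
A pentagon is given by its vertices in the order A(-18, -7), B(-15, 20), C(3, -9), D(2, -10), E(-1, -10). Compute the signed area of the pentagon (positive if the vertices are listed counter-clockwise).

-302.5

Apply Gauss's area formula: 2A = Σ (x_i·y_{i+1} − x_{i+1}·y_i), indices taken mod 5.
Σ = (-465) + (75) + (-12) + (-30) + (-173) = -605
Signed area = Σ/2 = -302.5 (negative ⇒ clockwise traversal).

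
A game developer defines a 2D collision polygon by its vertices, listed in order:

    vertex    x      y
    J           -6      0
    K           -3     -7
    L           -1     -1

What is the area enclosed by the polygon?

16

Cross-terms: 42, -4, -6  ⇒  Σ = 32
Area = |Σ|/2 = 16.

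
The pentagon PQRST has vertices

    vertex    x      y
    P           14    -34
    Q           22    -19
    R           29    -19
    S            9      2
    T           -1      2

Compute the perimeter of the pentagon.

|PQ| = √((8)² + (15)²) = √289 = 17
|QR| = √((7)² + (0)²) = √49 = 7
|RS| = √((-20)² + (21)²) = √841 = 29
|ST| = √((-10)² + (0)²) = √100 = 10
|TP| = √((15)² + (-36)²) = √1521 = 39
Perimeter = 17 + 7 + 29 + 10 + 39 = 102.

102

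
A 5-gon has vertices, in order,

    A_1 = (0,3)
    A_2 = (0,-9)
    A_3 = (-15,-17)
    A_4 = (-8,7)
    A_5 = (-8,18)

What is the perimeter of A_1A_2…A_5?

82

|A_1A_2| = √((0)² + (-12)²) = √144 = 12
|A_2A_3| = √((-15)² + (-8)²) = √289 = 17
|A_3A_4| = √((7)² + (24)²) = √625 = 25
|A_4A_5| = √((0)² + (11)²) = √121 = 11
|A_5A_1| = √((8)² + (-15)²) = √289 = 17
Perimeter = 12 + 17 + 25 + 11 + 17 = 82.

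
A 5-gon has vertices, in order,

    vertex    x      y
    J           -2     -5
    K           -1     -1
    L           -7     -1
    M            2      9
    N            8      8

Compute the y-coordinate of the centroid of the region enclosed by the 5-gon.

247/75

Apply the surveyor's formula. First the cross-terms c_i = x_i·y_{i+1} − x_{i+1}·y_i:
  -3, -6, -61, -56, -24  ⇒  2A = -150, A = -75.
Then Σ (y_i + y_{i+1})·c_i = -1482, so ȳ = -1482 / (6·(-75)) = 247/75.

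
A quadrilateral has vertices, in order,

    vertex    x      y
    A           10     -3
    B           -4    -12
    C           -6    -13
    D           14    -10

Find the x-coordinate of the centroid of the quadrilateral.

228/37

Apply the shoelace formula. First the cross-terms c_i = x_i·y_{i+1} − x_{i+1}·y_i:
  -132, -20, 242, 58  ⇒  2A = 148, A = 74.
Then Σ (x_i + x_{i+1})·c_i = 2736, so x̄ = 2736 / (6·74) = 228/37.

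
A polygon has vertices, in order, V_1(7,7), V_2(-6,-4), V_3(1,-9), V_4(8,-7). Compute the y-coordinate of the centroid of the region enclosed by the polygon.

-292/121

Apply the shoelace formula. First the cross-terms c_i = x_i·y_{i+1} − x_{i+1}·y_i:
  14, 58, 65, 105  ⇒  2A = 242, A = 121.
Then Σ (y_i + y_{i+1})·c_i = -1752, so ȳ = -1752 / (6·121) = -292/121.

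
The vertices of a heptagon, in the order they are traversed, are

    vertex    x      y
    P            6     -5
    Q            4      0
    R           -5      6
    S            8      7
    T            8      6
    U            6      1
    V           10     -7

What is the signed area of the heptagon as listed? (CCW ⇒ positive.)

-67.5

Σ = (20) + (24) + (-83) + (-8) + (-28) + (-52) + (-8) = -135
Signed area = Σ/2 = -67.5 (negative ⇒ clockwise traversal).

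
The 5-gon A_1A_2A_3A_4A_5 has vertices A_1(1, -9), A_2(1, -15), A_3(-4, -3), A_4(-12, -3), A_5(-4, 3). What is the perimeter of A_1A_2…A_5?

50

|A_1A_2| = √((0)² + (-6)²) = √36 = 6
|A_2A_3| = √((-5)² + (12)²) = √169 = 13
|A_3A_4| = √((-8)² + (0)²) = √64 = 8
|A_4A_5| = √((8)² + (6)²) = √100 = 10
|A_5A_1| = √((5)² + (-12)²) = √169 = 13
Perimeter = 6 + 13 + 8 + 10 + 13 = 50.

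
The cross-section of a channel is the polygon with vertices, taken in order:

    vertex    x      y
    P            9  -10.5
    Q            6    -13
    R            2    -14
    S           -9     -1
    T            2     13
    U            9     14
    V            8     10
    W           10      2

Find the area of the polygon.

336.5

Apply the shoelace formula: 2A = Σ (x_i·y_{i+1} − x_{i+1}·y_i), indices taken mod 8.
P→Q: (9)(-13) − (6)(-10.5) = -54
Q→R: (6)(-14) − (2)(-13) = -58
R→S: (2)(-1) − (-9)(-14) = -128
S→T: (-9)(13) − (2)(-1) = -115
T→U: (2)(14) − (9)(13) = -89
U→V: (9)(10) − (8)(14) = -22
V→W: (8)(2) − (10)(10) = -84
W→P: (10)(-10.5) − (9)(2) = -123
Σ = -673
Area = |Σ|/2 = 336.5.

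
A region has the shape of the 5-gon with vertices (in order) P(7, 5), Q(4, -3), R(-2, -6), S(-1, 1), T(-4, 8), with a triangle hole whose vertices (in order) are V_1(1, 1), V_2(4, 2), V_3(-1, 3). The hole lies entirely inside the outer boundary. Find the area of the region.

Outer boundary:
Apply the surveyor's formula: 2A = Σ (x_i·y_{i+1} − x_{i+1}·y_i), indices taken mod 5.
P→Q: (7)(-3) − (4)(5) = -41
Q→R: (4)(-6) − (-2)(-3) = -30
R→S: (-2)(1) − (-1)(-6) = -8
S→T: (-1)(8) − (-4)(1) = -4
T→P: (-4)(5) − (7)(8) = -76
Σ = -159
Area = |Σ|/2 = 79.5.
Hole:
Apply Gauss's area formula: 2A = Σ (x_i·y_{i+1} − x_{i+1}·y_i), indices taken mod 3.
V_1→V_2: (1)(2) − (4)(1) = -2
V_2→V_3: (4)(3) − (-1)(2) = 14
V_3→V_1: (-1)(1) − (1)(3) = -4
Σ = 8
Area = |Σ|/2 = 4.
Net area = 79.5 − 4 = 75.5.

75.5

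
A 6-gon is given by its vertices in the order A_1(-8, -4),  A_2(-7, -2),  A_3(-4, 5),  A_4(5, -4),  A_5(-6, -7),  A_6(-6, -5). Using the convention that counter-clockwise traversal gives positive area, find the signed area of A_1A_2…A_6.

Apply the shoelace (surveyor's) formula: 2A = Σ (x_i·y_{i+1} − x_{i+1}·y_i), indices taken mod 6.
Cross-terms: -12, -43, -9, -59, -12, -16  ⇒  Σ = -151
Signed area = Σ/2 = -75.5 (negative ⇒ clockwise traversal).

-75.5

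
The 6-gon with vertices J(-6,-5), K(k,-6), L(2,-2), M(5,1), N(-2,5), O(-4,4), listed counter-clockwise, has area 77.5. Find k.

4

The doubled signed area Σ (x_i y_{i+1} − x_{i+1} y_i) is linear in k.
With k=0 it equals 143; the coefficient of k is 3 (from the two edges through K).
So 3·k + 143 = 2·77.5 = 155 ⇒ k = 4.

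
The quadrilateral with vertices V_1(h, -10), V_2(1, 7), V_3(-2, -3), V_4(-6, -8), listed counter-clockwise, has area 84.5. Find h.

6

The doubled signed area Σ (x_i y_{i+1} − x_{i+1} y_i) is linear in h.
With h=0 it equals 79; the coefficient of h is 15 (from the two edges through V_1).
So 15·h + 79 = 2·84.5 = 169 ⇒ h = 6.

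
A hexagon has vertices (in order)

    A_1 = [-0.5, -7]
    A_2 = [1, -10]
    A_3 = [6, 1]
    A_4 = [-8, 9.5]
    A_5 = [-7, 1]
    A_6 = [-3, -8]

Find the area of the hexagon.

Apply the shoelace formula: 2A = Σ (x_i·y_{i+1} − x_{i+1}·y_i), indices taken mod 6.
A_1→A_2: (-0.5)(-10) − (1)(-7) = 12
A_2→A_3: (1)(1) − (6)(-10) = 61
A_3→A_4: (6)(9.5) − (-8)(1) = 65
A_4→A_5: (-8)(1) − (-7)(9.5) = 58.5
A_5→A_6: (-7)(-8) − (-3)(1) = 59
A_6→A_1: (-3)(-7) − (-0.5)(-8) = 17
Σ = 272.5
Area = |Σ|/2 = 136.25.

136.25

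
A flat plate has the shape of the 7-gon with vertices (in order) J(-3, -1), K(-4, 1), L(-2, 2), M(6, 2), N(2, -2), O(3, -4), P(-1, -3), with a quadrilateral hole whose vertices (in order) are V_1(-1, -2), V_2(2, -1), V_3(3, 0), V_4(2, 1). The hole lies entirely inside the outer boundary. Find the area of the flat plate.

30

Outer boundary:
Apply the shoelace (surveyor's) formula: 2A = Σ (x_i·y_{i+1} − x_{i+1}·y_i), indices taken mod 7.
J→K: (-3)(1) − (-4)(-1) = -7
K→L: (-4)(2) − (-2)(1) = -6
L→M: (-2)(2) − (6)(2) = -16
M→N: (6)(-2) − (2)(2) = -16
N→O: (2)(-4) − (3)(-2) = -2
O→P: (3)(-3) − (-1)(-4) = -13
P→J: (-1)(-1) − (-3)(-3) = -8
Σ = -68
Area = |Σ|/2 = 34.
Hole:
Apply the shoelace (surveyor's) formula: 2A = Σ (x_i·y_{i+1} − x_{i+1}·y_i), indices taken mod 4.
V_1→V_2: (-1)(-1) − (2)(-2) = 5
V_2→V_3: (2)(0) − (3)(-1) = 3
V_3→V_4: (3)(1) − (2)(0) = 3
V_4→V_1: (2)(-2) − (-1)(1) = -3
Σ = 8
Area = |Σ|/2 = 4.
Net area = 34 − 4 = 30.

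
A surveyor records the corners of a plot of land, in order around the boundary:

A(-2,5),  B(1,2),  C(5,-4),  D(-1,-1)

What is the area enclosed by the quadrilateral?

19.5

A→B: (-2)(2) − (1)(5) = -9
B→C: (1)(-4) − (5)(2) = -14
C→D: (5)(-1) − (-1)(-4) = -9
D→A: (-1)(5) − (-2)(-1) = -7
Σ = -39
Area = |Σ|/2 = 19.5.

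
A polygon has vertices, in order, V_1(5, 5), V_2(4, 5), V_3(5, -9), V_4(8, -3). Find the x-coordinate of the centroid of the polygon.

Apply the shoelace formula. First the cross-terms c_i = x_i·y_{i+1} − x_{i+1}·y_i:
  5, -61, 57, 55  ⇒  2A = 56, A = 28.
Then Σ (x_i + x_{i+1})·c_i = 952, so x̄ = 952 / (6·28) = 17/3.

17/3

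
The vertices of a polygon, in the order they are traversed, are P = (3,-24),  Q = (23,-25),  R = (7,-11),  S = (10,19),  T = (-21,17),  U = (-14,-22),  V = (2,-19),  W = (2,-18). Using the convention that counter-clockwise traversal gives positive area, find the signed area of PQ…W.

Σ = (477) + (-78) + (243) + (569) + (700) + (310) + (2) + (6) = 2229
Signed area = Σ/2 = 1114.5 (positive ⇒ counter-clockwise traversal).

1114.5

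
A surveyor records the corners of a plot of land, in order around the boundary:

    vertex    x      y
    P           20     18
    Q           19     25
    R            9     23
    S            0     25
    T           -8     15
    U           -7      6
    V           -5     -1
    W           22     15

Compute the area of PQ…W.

466

Apply the shoelace (surveyor's) formula: 2A = Σ (x_i·y_{i+1} − x_{i+1}·y_i), indices taken mod 8.
Σ = (158) + (212) + (225) + (200) + (57) + (37) + (-53) + (96) = 932
Area = |Σ|/2 = 466.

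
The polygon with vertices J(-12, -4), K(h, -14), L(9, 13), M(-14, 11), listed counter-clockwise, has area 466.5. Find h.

The doubled signed area Σ (x_i y_{i+1} − x_{i+1} y_i) is linear in h.
With h=0 it equals 763; the coefficient of h is 17 (from the two edges through K).
So 17·h + 763 = 2·466.5 = 933 ⇒ h = 10.

10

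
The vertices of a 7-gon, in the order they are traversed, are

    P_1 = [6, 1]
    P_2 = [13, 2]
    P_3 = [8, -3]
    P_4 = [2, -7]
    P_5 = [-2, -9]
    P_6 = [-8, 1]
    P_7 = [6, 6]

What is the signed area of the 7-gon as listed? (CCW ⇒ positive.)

-148

P_1→P_2: (6)(2) − (13)(1) = -1
P_2→P_3: (13)(-3) − (8)(2) = -55
P_3→P_4: (8)(-7) − (2)(-3) = -50
P_4→P_5: (2)(-9) − (-2)(-7) = -32
P_5→P_6: (-2)(1) − (-8)(-9) = -74
P_6→P_7: (-8)(6) − (6)(1) = -54
P_7→P_1: (6)(1) − (6)(6) = -30
Σ = -296
Signed area = Σ/2 = -148 (negative ⇒ clockwise traversal).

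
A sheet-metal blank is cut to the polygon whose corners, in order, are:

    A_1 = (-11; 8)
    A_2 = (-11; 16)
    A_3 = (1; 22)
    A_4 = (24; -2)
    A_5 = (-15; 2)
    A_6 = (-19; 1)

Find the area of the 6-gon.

488

Apply Gauss's area formula: 2A = Σ (x_i·y_{i+1} − x_{i+1}·y_i), indices taken mod 6.
Cross-terms: -88, -258, -530, 18, 23, -141  ⇒  Σ = -976
Area = |Σ|/2 = 488.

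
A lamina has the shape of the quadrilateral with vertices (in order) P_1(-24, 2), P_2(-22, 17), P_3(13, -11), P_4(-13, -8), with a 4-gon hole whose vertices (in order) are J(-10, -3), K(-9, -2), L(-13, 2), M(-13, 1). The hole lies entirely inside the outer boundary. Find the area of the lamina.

Outer boundary:
P_1→P_2: (-24)(17) − (-22)(2) = -364
P_2→P_3: (-22)(-11) − (13)(17) = 21
P_3→P_4: (13)(-8) − (-13)(-11) = -247
P_4→P_1: (-13)(2) − (-24)(-8) = -218
Σ = -808
Area = |Σ|/2 = 404.
Hole:
Σ = (-7) + (-44) + (13) + (49) = 11
Area = |Σ|/2 = 5.5.
Net area = 404 − 5.5 = 398.5.

398.5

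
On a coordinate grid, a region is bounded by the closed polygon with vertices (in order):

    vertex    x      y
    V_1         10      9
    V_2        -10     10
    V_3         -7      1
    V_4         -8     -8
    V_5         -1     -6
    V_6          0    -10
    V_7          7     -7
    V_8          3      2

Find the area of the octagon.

V_1→V_2: (10)(10) − (-10)(9) = 190
V_2→V_3: (-10)(1) − (-7)(10) = 60
V_3→V_4: (-7)(-8) − (-8)(1) = 64
V_4→V_5: (-8)(-6) − (-1)(-8) = 40
V_5→V_6: (-1)(-10) − (0)(-6) = 10
V_6→V_7: (0)(-7) − (7)(-10) = 70
V_7→V_8: (7)(2) − (3)(-7) = 35
V_8→V_1: (3)(9) − (10)(2) = 7
Σ = 476
Area = |Σ|/2 = 238.

238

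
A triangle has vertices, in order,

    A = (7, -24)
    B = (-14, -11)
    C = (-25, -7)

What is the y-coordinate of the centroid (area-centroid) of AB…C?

Apply the shoelace formula. First the cross-terms c_i = x_i·y_{i+1} − x_{i+1}·y_i:
  -413, -177, 649  ⇒  2A = 59, A = 29.5.
Then Σ (y_i + y_{i+1})·c_i = -2478, so ȳ = -2478 / (6·29.5) = -14.

-14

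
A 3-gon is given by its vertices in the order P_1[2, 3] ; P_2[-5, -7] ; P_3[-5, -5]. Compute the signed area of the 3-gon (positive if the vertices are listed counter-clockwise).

Apply the shoelace (surveyor's) formula: 2A = Σ (x_i·y_{i+1} − x_{i+1}·y_i), indices taken mod 3.
Cross-terms: 1, -10, -5  ⇒  Σ = -14
Signed area = Σ/2 = -7 (negative ⇒ clockwise traversal).

-7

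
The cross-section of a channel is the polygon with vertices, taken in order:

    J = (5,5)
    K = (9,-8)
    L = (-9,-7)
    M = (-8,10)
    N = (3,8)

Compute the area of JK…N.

242.5

Apply the shoelace formula: 2A = Σ (x_i·y_{i+1} − x_{i+1}·y_i), indices taken mod 5.
J→K: (5)(-8) − (9)(5) = -85
K→L: (9)(-7) − (-9)(-8) = -135
L→M: (-9)(10) − (-8)(-7) = -146
M→N: (-8)(8) − (3)(10) = -94
N→J: (3)(5) − (5)(8) = -25
Σ = -485
Area = |Σ|/2 = 242.5.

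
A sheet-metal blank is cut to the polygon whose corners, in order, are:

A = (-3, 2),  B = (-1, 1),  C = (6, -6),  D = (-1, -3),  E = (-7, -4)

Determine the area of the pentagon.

34

Apply the surveyor's formula: 2A = Σ (x_i·y_{i+1} − x_{i+1}·y_i), indices taken mod 5.
A→B: (-3)(1) − (-1)(2) = -1
B→C: (-1)(-6) − (6)(1) = 0
C→D: (6)(-3) − (-1)(-6) = -24
D→E: (-1)(-4) − (-7)(-3) = -17
E→A: (-7)(2) − (-3)(-4) = -26
Σ = -68
Area = |Σ|/2 = 34.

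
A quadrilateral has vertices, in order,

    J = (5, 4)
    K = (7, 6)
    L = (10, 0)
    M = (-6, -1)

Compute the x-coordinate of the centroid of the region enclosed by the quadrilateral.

Apply the surveyor's formula. First the cross-terms c_i = x_i·y_{i+1} − x_{i+1}·y_i:
  2, -60, -10, -19  ⇒  2A = -87, A = -43.5.
Then Σ (x_i + x_{i+1})·c_i = -1017, so x̄ = -1017 / (6·(-43.5)) = 113/29.

113/29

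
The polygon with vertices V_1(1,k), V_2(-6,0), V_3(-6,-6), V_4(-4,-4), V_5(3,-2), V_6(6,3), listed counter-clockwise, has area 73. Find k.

The doubled signed area Σ (x_i y_{i+1} − x_{i+1} y_i) is linear in k.
With k=0 it equals 74; the coefficient of k is 12 (from the two edges through V_1).
So 12·k + 74 = 2·73 = 146 ⇒ k = 6.

6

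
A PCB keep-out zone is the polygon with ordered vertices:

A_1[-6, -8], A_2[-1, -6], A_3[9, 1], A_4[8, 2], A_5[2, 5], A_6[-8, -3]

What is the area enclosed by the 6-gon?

103.5

Apply Gauss's area formula: 2A = Σ (x_i·y_{i+1} − x_{i+1}·y_i), indices taken mod 6.
Cross-terms: 28, 53, 10, 36, 34, 46  ⇒  Σ = 207
Area = |Σ|/2 = 103.5.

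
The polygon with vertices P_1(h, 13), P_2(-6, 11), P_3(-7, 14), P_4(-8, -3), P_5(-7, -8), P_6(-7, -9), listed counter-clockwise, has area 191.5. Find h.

Write out the shoelace sum; only the two edges meeting at P_1 involve h:
2·Area = [((-7)·13 − h·(-9)) + (h·11 − (-6)·13)] + 176
       = 20·h + 163 = 383
⇒ h = 11.

11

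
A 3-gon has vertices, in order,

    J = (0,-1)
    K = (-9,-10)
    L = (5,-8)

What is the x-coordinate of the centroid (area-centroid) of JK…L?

Apply the surveyor's formula. First the cross-terms c_i = x_i·y_{i+1} − x_{i+1}·y_i:
  -9, 122, -5  ⇒  2A = 108, A = 54.
Then Σ (x_i + x_{i+1})·c_i = -432, so x̄ = -432 / (6·54) = -4/3.

-4/3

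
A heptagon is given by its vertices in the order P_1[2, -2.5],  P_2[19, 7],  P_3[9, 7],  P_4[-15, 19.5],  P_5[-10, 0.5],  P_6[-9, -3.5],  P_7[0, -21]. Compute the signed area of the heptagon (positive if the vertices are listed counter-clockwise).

435

Σ = (61.5) + (70) + (280.5) + (187.5) + (39.5) + (189) + (42) = 870
Signed area = Σ/2 = 435 (positive ⇒ counter-clockwise traversal).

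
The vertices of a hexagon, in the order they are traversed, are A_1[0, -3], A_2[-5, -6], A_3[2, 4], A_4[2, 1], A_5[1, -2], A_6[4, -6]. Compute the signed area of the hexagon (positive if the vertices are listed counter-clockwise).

-22

Apply Gauss's area formula: 2A = Σ (x_i·y_{i+1} − x_{i+1}·y_i), indices taken mod 6.
Cross-terms: -15, -8, -6, -5, 2, -12  ⇒  Σ = -44
Signed area = Σ/2 = -22 (negative ⇒ clockwise traversal).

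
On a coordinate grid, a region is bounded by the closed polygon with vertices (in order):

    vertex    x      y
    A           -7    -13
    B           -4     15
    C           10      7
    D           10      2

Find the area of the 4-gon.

250.5

Apply the shoelace formula: 2A = Σ (x_i·y_{i+1} − x_{i+1}·y_i), indices taken mod 4.
Σ = (-157) + (-178) + (-50) + (-116) = -501
Area = |Σ|/2 = 250.5.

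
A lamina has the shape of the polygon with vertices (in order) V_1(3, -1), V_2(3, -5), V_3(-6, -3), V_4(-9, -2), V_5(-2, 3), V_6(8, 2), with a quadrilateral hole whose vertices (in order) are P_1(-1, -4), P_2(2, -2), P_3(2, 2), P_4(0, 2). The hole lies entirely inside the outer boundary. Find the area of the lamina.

Outer boundary:
Apply the surveyor's formula: 2A = Σ (x_i·y_{i+1} − x_{i+1}·y_i), indices taken mod 6.
V_1→V_2: (3)(-5) − (3)(-1) = -12
V_2→V_3: (3)(-3) − (-6)(-5) = -39
V_3→V_4: (-6)(-2) − (-9)(-3) = -15
V_4→V_5: (-9)(3) − (-2)(-2) = -31
V_5→V_6: (-2)(2) − (8)(3) = -28
V_6→V_1: (8)(-1) − (3)(2) = -14
Σ = -139
Area = |Σ|/2 = 69.5.
Hole:
Apply Gauss's area formula: 2A = Σ (x_i·y_{i+1} − x_{i+1}·y_i), indices taken mod 4.
Σ = (10) + (8) + (4) + (2) = 24
Area = |Σ|/2 = 12.
Net area = 69.5 − 12 = 57.5.

57.5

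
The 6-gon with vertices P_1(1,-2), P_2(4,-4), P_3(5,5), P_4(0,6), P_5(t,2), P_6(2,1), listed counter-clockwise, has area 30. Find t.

The doubled signed area Σ (x_i y_{i+1} − x_{i+1} y_i) is linear in t.
With t=0 it equals 65; the coefficient of t is -5 (from the two edges through P_5).
So -5·t + 65 = 2·30 = 60 ⇒ t = 1.

1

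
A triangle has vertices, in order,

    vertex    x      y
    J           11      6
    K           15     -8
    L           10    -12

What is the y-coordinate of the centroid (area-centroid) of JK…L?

-14/3

Apply the shoelace formula. First the cross-terms c_i = x_i·y_{i+1} − x_{i+1}·y_i:
  -178, -100, 192  ⇒  2A = -86, A = -43.
Then Σ (y_i + y_{i+1})·c_i = 1204, so ȳ = 1204 / (6·(-43)) = -14/3.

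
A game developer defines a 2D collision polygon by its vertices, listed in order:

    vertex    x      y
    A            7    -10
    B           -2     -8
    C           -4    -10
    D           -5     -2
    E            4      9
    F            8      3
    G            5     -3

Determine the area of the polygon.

Apply the shoelace formula: 2A = Σ (x_i·y_{i+1} − x_{i+1}·y_i), indices taken mod 7.
Σ = (-76) + (-12) + (-42) + (-37) + (-60) + (-39) + (-29) = -295
Area = |Σ|/2 = 147.5.

147.5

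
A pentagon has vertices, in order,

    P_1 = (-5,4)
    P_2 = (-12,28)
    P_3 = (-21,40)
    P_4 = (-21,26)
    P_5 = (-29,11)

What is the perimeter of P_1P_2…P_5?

96

|P_1P_2| = √((-7)² + (24)²) = √625 = 25
|P_2P_3| = √((-9)² + (12)²) = √225 = 15
|P_3P_4| = √((0)² + (-14)²) = √196 = 14
|P_4P_5| = √((-8)² + (-15)²) = √289 = 17
|P_5P_1| = √((24)² + (-7)²) = √625 = 25
Perimeter = 25 + 15 + 14 + 17 + 25 = 96.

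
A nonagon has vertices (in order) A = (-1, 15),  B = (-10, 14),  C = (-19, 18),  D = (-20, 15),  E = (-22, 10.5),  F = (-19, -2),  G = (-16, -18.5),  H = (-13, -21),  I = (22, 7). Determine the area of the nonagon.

Apply Gauss's area formula: 2A = Σ (x_i·y_{i+1} − x_{i+1}·y_i), indices taken mod 9.
Cross-terms: 136, 86, 75, 120, 243.5, 319.5, 95.5, 371, 337  ⇒  Σ = 1783.5
Area = |Σ|/2 = 891.75.

891.75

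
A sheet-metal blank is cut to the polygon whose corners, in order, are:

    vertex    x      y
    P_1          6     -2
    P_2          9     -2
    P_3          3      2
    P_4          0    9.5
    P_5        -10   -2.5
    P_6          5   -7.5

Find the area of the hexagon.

Apply Gauss's area formula: 2A = Σ (x_i·y_{i+1} − x_{i+1}·y_i), indices taken mod 6.
Σ = (6) + (24) + (28.5) + (95) + (87.5) + (35) = 276
Area = |Σ|/2 = 138.

138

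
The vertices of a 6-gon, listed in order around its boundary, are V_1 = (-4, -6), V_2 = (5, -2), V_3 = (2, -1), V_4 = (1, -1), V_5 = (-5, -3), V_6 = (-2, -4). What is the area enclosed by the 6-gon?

19

Apply Gauss's area formula: 2A = Σ (x_i·y_{i+1} − x_{i+1}·y_i), indices taken mod 6.
Σ = (38) + (-1) + (-1) + (-8) + (14) + (-4) = 38
Area = |Σ|/2 = 19.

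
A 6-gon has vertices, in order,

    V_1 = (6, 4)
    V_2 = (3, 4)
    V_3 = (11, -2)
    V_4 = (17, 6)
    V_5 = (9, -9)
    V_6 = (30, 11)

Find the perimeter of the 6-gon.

|V_1V_2| = √((-3)² + (0)²) = √9 = 3
|V_2V_3| = √((8)² + (-6)²) = √100 = 10
|V_3V_4| = √((6)² + (8)²) = √100 = 10
|V_4V_5| = √((-8)² + (-15)²) = √289 = 17
|V_5V_6| = √((21)² + (20)²) = √841 = 29
|V_6V_1| = √((-24)² + (-7)²) = √625 = 25
Perimeter = 3 + 10 + 10 + 17 + 29 + 25 = 94.

94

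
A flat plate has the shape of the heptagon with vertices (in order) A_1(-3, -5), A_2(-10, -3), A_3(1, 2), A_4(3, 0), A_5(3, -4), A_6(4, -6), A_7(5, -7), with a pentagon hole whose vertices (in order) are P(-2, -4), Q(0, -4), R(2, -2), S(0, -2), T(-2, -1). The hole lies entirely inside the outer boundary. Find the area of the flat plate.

Outer boundary:
Cross-terms: -41, -17, -6, -12, -2, 2, -46  ⇒  Σ = -122
Area = |Σ|/2 = 61.
Hole:
Σ = (8) + (8) + (-4) + (-4) + (6) = 14
Area = |Σ|/2 = 7.
Net area = 61 − 7 = 54.

54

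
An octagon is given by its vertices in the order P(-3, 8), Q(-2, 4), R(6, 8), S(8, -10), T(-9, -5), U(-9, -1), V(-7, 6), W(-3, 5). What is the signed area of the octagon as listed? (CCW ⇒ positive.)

-206.5

Apply Gauss's area formula: 2A = Σ (x_i·y_{i+1} − x_{i+1}·y_i), indices taken mod 8.
Σ = (4) + (-40) + (-124) + (-130) + (-36) + (-61) + (-17) + (-9) = -413
Signed area = Σ/2 = -206.5 (negative ⇒ clockwise traversal).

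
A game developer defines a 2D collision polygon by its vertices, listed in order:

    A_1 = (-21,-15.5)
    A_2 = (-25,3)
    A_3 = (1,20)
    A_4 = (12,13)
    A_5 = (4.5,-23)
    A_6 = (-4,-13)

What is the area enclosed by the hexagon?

Apply the shoelace formula: 2A = Σ (x_i·y_{i+1} − x_{i+1}·y_i), indices taken mod 6.
Σ = (-450.5) + (-503) + (-227) + (-334.5) + (-150.5) + (-211) = -1876.5
Area = |Σ|/2 = 938.25.

938.25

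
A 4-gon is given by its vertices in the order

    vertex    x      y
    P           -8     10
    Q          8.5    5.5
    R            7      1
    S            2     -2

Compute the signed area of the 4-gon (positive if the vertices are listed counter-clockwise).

-85.5

Apply the surveyor's formula: 2A = Σ (x_i·y_{i+1} − x_{i+1}·y_i), indices taken mod 4.
Σ = (-129) + (-30) + (-16) + (4) = -171
Signed area = Σ/2 = -85.5 (negative ⇒ clockwise traversal).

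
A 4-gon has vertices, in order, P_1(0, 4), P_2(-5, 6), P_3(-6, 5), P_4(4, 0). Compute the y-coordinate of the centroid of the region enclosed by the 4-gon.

Apply the surveyor's formula. First the cross-terms c_i = x_i·y_{i+1} − x_{i+1}·y_i:
  20, 11, -20, 16  ⇒  2A = 27, A = 13.5.
Then Σ (y_i + y_{i+1})·c_i = 285, so ȳ = 285 / (6·13.5) = 95/27.

95/27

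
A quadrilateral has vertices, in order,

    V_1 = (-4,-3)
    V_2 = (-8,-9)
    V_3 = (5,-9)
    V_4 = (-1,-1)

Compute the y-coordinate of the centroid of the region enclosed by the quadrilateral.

-117/19

Apply the shoelace formula. First the cross-terms c_i = x_i·y_{i+1} − x_{i+1}·y_i:
  12, 117, -14, -1  ⇒  2A = 114, A = 57.
Then Σ (y_i + y_{i+1})·c_i = -2106, so ȳ = -2106 / (6·57) = -117/19.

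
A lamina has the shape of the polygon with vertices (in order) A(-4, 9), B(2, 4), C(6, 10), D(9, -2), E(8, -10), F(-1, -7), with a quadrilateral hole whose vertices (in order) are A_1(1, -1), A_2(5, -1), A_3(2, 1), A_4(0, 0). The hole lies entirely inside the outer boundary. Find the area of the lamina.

153

Outer boundary:
Σ = (-34) + (-4) + (-102) + (-74) + (-66) + (-37) = -317
Area = |Σ|/2 = 158.5.
Hole:
Cross-terms: 4, 7, 0, 0  ⇒  Σ = 11
Area = |Σ|/2 = 5.5.
Net area = 158.5 − 5.5 = 153.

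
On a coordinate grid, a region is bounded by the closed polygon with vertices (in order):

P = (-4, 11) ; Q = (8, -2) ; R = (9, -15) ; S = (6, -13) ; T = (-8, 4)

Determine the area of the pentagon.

P→Q: (-4)(-2) − (8)(11) = -80
Q→R: (8)(-15) − (9)(-2) = -102
R→S: (9)(-13) − (6)(-15) = -27
S→T: (6)(4) − (-8)(-13) = -80
T→P: (-8)(11) − (-4)(4) = -72
Σ = -361
Area = |Σ|/2 = 180.5.

180.5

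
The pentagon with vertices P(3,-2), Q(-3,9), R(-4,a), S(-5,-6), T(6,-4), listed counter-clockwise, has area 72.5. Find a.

The doubled signed area Σ (x_i y_{i+1} − x_{i+1} y_i) is linear in a.
With a=0 it equals 137; the coefficient of a is 2 (from the two edges through R).
So 2·a + 137 = 2·72.5 = 145 ⇒ a = 4.

4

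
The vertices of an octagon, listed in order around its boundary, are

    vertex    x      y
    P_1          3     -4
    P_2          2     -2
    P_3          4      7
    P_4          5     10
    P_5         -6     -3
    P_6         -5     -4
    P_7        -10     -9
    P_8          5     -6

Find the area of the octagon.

Σ = (2) + (22) + (5) + (45) + (9) + (5) + (105) + (-2) = 191
Area = |Σ|/2 = 95.5.

95.5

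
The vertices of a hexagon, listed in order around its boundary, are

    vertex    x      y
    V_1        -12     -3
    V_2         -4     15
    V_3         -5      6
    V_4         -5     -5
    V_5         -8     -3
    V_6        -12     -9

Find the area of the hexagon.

73.5

V_1→V_2: (-12)(15) − (-4)(-3) = -192
V_2→V_3: (-4)(6) − (-5)(15) = 51
V_3→V_4: (-5)(-5) − (-5)(6) = 55
V_4→V_5: (-5)(-3) − (-8)(-5) = -25
V_5→V_6: (-8)(-9) − (-12)(-3) = 36
V_6→V_1: (-12)(-3) − (-12)(-9) = -72
Σ = -147
Area = |Σ|/2 = 73.5.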